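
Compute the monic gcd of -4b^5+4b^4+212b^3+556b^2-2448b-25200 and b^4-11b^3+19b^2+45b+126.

b^2-13b+42

Euclidean algorithm in ℚ[b]:
  -4b^5+4b^4+212b^3+556b^2-2448b-25200 = (-4b-40)(b^4-11b^3+19b^2+45b+126) + (-152b^3+1496b^2-144b-20160)
  b^4-11b^3+19b^2+45b+126 = (-(1/152)b+11/1444)(-152b^3+1496b^2-144b-20160) + ((2403/361)b^2-(31239/361)b+100926/361)
  -152b^3+1496b^2-144b-20160 = (-(54872/2403)b-57760/801)((2403/361)b^2-(31239/361)b+100926/361) + (0)
Last nonzero remainder: (2403/361)b^2-(31239/361)b+100926/361. Dividing through by 2403/361 gives the monic gcd b^2-13b+42.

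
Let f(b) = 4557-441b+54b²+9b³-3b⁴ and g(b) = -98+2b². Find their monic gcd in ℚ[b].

Euclidean algorithm in ℚ[b]:
  -3b⁴+9b³+54b²-441b+4557 = (-(3/2)b²+(9/2)b-93/2)(2b²-98) + (0)
Last nonzero remainder: 2b²-98. Dividing through by 2 gives the monic gcd b²-49.

-49+b²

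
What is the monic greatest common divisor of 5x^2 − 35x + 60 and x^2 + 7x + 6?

1

Repeated division with remainder:
  5x^2 − 35x + 60 = (5)(x^2 + 7x + 6) + (−70x + 30)
  x^2 + 7x + 6 = (−(1/70)x − 26/245)(−70x + 30) + (450/49)
  −70x + 30 = (−(343/45)x + 49/15)(450/49) + (0)
The last nonzero remainder is the constant 450/49, so the polynomials are coprime and gcd = 1.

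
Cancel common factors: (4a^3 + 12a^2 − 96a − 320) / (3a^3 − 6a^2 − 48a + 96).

(4a^2 − 4a − 80)/(3a^2 − 18a + 24)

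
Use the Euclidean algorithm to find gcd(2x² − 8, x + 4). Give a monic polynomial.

1

By polynomial division,
  2x² − 8 = (2x − 8)(x + 4) + (24)
  x + 4 = ((1/24)x + 1/6)(24) + (0)
The last nonzero remainder is the constant 24, so the polynomials are coprime and gcd = 1.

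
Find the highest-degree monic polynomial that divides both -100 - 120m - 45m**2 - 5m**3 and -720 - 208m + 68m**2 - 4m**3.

Apply the Euclidean algorithm:
  -5m**3 - 45m**2 - 120m - 100 = (5/4)(-4m**3 + 68m**2 - 208m - 720) + (-130m**2 + 140m + 800)
  -4m**3 + 68m**2 - 208m - 720 = ((2/65)m - 414/845)(-130m**2 + 140m + 800) + (-(27720/169)m - 55440/169)
  -130m**2 + 140m + 800 = ((2197/2772)m - 1690/693)(-(27720/169)m - 55440/169) + (0)
Last nonzero remainder: -(27720/169)m - 55440/169. Dividing through by -27720/169 gives the monic gcd m + 2.

2 + m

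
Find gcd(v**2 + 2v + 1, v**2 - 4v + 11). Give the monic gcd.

1

Apply the Euclidean algorithm:
  v**2 + 2v + 1 = (v**2 - 4v + 11) + (6v - 10)
  v**2 - 4v + 11 = ((1/6)v - 7/18)(6v - 10) + (64/9)
  6v - 10 = ((27/32)v - 45/32)(64/9) + (0)
The last nonzero remainder is the constant 64/9, so the polynomials are coprime and gcd = 1.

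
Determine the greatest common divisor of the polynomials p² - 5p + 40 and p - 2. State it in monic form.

Repeated division with remainder:
  p² - 5p + 40 = (p - 3)(p - 2) + (34)
  p - 2 = ((1/34)p - 1/17)(34) + (0)
The last nonzero remainder is the constant 34, so the polynomials are coprime and gcd = 1.

1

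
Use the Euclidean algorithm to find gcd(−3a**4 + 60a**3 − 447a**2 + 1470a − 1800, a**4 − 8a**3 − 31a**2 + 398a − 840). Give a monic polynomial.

a**3 − 15a**2 + 74a − 120

Apply the Euclidean algorithm:
  −3a**4 + 60a**3 − 447a**2 + 1470a − 1800 = (−3)(a**4 − 8a**3 − 31a**2 + 398a − 840) + (36a**3 − 540a**2 + 2664a − 4320)
  a**4 − 8a**3 − 31a**2 + 398a − 840 = ((1/36)a + 7/36)(36a**3 − 540a**2 + 2664a − 4320) + (0)
Last nonzero remainder: 36a**3 − 540a**2 + 2664a − 4320. Dividing through by 36 gives the monic gcd a**3 − 15a**2 + 74a − 120.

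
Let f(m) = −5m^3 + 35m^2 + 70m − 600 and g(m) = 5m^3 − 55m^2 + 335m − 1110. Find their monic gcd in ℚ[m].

m − 6

Euclidean algorithm in ℚ[m]:
  −5m^3 + 35m^2 + 70m − 600 = (−1)(5m^3 − 55m^2 + 335m − 1110) + (−20m^2 + 405m − 1710)
  5m^3 − 55m^2 + 335m − 1110 = (−(1/4)m − 37/16)(−20m^2 + 405m − 1710) + ((13505/16)m − 40515/8)
  −20m^2 + 405m − 1710 = (−(64/2701)m + 912/2701)((13505/16)m − 40515/8) + (0)
Last nonzero remainder: (13505/16)m − 40515/8. Dividing through by 13505/16 gives the monic gcd m − 6.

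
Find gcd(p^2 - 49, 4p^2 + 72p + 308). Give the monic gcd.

p + 7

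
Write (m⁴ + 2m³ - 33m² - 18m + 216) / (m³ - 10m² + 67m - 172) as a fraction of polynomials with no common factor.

By polynomial division,
  m⁴ + 2m³ - 33m² - 18m + 216 = (m + 12)(m³ - 10m² + 67m - 172) + (20m² - 650m + 2280)
  m³ - 10m² + 67m - 172 = ((1/20)m + 9/8)(20m² - 650m + 2280) + ((2737/4)m - 2737)
  20m² - 650m + 2280 = ((80/2737)m - 2280/2737)((2737/4)m - 2737) + (0)
Last nonzero remainder: (2737/4)m - 2737. Dividing through by 2737/4 gives the monic gcd m - 4.
Cancel m - 4 from numerator and denominator to get the reduced form.

(m³ + 6m² - 9m - 54)/(m² - 6m + 43)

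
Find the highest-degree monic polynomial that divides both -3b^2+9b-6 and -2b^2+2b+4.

b-2

Apply the Euclidean algorithm:
  -3b^2+9b-6 = (3/2)(-2b^2+2b+4) + (6b-12)
  -2b^2+2b+4 = (-(1/3)b-1/3)(6b-12) + (0)
Last nonzero remainder: 6b-12. Dividing through by 6 gives the monic gcd b-2.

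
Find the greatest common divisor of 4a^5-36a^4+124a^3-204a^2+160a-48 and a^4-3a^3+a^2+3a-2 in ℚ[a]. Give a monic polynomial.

Euclidean algorithm in ℚ[a]:
  4a^5-36a^4+124a^3-204a^2+160a-48 = (4a-24)(a^4-3a^3+a^2+3a-2) + (48a^3-192a^2+240a-96)
  a^4-3a^3+a^2+3a-2 = ((1/48)a+1/48)(48a^3-192a^2+240a-96) + (0)
Last nonzero remainder: 48a^3-192a^2+240a-96. Dividing through by 48 gives the monic gcd a^3-4a^2+5a-2.

a^3-4a^2+5a-2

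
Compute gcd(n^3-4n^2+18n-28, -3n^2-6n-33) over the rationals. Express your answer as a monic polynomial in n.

1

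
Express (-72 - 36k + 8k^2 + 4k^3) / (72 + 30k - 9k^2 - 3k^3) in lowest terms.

Euclidean algorithm in ℚ[k]:
  4k^3 + 8k^2 - 36k - 72 = (-4/3)(-3k^3 - 9k^2 + 30k + 72) + (-4k^2 + 4k + 24)
  -3k^3 - 9k^2 + 30k + 72 = ((3/4)k + 3)(-4k^2 + 4k + 24) + (0)
Last nonzero remainder: -4k^2 + 4k + 24. Dividing through by -4 gives the monic gcd k^2 - k - 6.
Cancel k^2 - k - 6 from numerator and denominator to get the reduced form.

(-12 - 4k)/(12 + 3k)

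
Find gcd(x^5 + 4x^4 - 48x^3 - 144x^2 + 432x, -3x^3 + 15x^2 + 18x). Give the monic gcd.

x^2 - 6x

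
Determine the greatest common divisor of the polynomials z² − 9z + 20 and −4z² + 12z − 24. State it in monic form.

1

By polynomial division,
  z² − 9z + 20 = (−1/4)(−4z² + 12z − 24) + (−6z + 14)
  −4z² + 12z − 24 = ((2/3)z − 4/9)(−6z + 14) + (−160/9)
  −6z + 14 = ((27/80)z − 63/80)(−160/9) + (0)
The last nonzero remainder is the constant −160/9, so the polynomials are coprime and gcd = 1.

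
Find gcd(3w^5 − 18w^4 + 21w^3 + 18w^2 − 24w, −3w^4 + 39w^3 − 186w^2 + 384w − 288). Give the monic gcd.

w^2 − 6w + 8

Repeated division with remainder:
  3w^5 − 18w^4 + 21w^3 + 18w^2 − 24w = (−w − 7)(−3w^4 + 39w^3 − 186w^2 + 384w − 288) + (108w^3 − 900w^2 + 2376w − 2016)
  −3w^4 + 39w^3 − 186w^2 + 384w − 288 = (−(1/36)w + 7/54)(108w^3 − 900w^2 + 2376w − 2016) + (−(10/3)w^2 + 20w − 80/3)
  108w^3 − 900w^2 + 2376w − 2016 = (−(162/5)w + 378/5)(−(10/3)w^2 + 20w − 80/3) + (0)
Last nonzero remainder: −(10/3)w^2 + 20w − 80/3. Dividing through by −10/3 gives the monic gcd w^2 − 6w + 8.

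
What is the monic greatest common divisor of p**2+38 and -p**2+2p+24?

Apply the Euclidean algorithm:
  p**2+38 = (-1)(-p**2+2p+24) + (2p+62)
  -p**2+2p+24 = (-(1/2)p+33/2)(2p+62) + (-999)
  2p+62 = (-(2/999)p-62/999)(-999) + (0)
The last nonzero remainder is the constant -999, so the polynomials are coprime and gcd = 1.

1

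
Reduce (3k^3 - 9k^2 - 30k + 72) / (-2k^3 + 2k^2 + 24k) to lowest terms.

Euclidean algorithm in ℚ[k]:
  3k^3 - 9k^2 - 30k + 72 = (-3/2)(-2k^3 + 2k^2 + 24k) + (-6k^2 + 6k + 72)
  -2k^3 + 2k^2 + 24k = ((1/3)k)(-6k^2 + 6k + 72) + (0)
Last nonzero remainder: -6k^2 + 6k + 72. Dividing through by -6 gives the monic gcd k^2 - k - 12.
Cancel k^2 - k - 12 from numerator and denominator to get the reduced form.

(-3k + 6)/(2k)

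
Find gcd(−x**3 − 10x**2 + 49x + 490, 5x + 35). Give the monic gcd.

x + 7

Euclidean algorithm in ℚ[x]:
  −x**3 − 10x**2 + 49x + 490 = (−(1/5)x**2 − (3/5)x + 14)(5x + 35) + (0)
Last nonzero remainder: 5x + 35. Dividing through by 5 gives the monic gcd x + 7.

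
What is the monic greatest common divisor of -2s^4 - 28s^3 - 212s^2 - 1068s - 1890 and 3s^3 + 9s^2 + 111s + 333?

s + 3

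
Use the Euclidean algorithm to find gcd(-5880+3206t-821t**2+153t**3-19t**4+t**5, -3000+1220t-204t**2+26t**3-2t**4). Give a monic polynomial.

30-11t+t**2

Repeated division with remainder:
  t**5-19t**4+153t**3-821t**2+3206t-5880 = (-(1/2)t+3)(-2t**4+26t**3-204t**2+1220t-3000) + (-27t**3+401t**2-1954t+3120)
  -2t**4+26t**3-204t**2+1220t-3000 = ((2/27)t+100/729)(-27t**3+401t**2-1954t+3120) + (-(83300/729)t**2+(916300/729)t-833000/243)
  -27t**3+401t**2-1954t+3120 = ((19683/83300)t-18954/20825)(-(83300/729)t**2+(916300/729)t-833000/243) + (0)
Last nonzero remainder: -(83300/729)t**2+(916300/729)t-833000/243. Dividing through by -83300/729 gives the monic gcd t**2-11t+30.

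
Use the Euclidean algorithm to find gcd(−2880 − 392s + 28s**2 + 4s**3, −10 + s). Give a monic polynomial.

−10 + s

Apply the Euclidean algorithm:
  4s**3 + 28s**2 − 392s − 2880 = (4s**2 + 68s + 288)(s − 10) + (0)
The last nonzero remainder s − 10 is already monic.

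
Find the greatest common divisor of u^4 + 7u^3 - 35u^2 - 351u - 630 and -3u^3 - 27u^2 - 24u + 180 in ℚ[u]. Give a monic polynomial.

u^2 + 11u + 30

Euclidean algorithm in ℚ[u]:
  u^4 + 7u^3 - 35u^2 - 351u - 630 = (-(1/3)u + 2/3)(-3u^3 - 27u^2 - 24u + 180) + (-25u^2 - 275u - 750)
  -3u^3 - 27u^2 - 24u + 180 = ((3/25)u - 6/25)(-25u^2 - 275u - 750) + (0)
Last nonzero remainder: -25u^2 - 275u - 750. Dividing through by -25 gives the monic gcd u^2 + 11u + 30.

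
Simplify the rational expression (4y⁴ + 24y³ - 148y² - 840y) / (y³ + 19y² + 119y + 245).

(4y² - 24y)/(y + 7)

By polynomial division,
  4y⁴ + 24y³ - 148y² - 840y = (4y - 52)(y³ + 19y² + 119y + 245) + (364y² + 4368y + 12740)
  y³ + 19y² + 119y + 245 = ((1/364)y + 1/52)(364y² + 4368y + 12740) + (0)
Last nonzero remainder: 364y² + 4368y + 12740. Dividing through by 364 gives the monic gcd y² + 12y + 35.
Cancel y² + 12y + 35 from numerator and denominator to get the reduced form.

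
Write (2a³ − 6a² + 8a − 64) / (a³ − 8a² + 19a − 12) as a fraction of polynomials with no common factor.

(2a² + 2a + 16)/(a² − 4a + 3)

Apply the Euclidean algorithm:
  2a³ − 6a² + 8a − 64 = (2)(a³ − 8a² + 19a − 12) + (10a² − 30a − 40)
  a³ − 8a² + 19a − 12 = ((1/10)a − 1/2)(10a² − 30a − 40) + (8a − 32)
  10a² − 30a − 40 = ((5/4)a + 5/4)(8a − 32) + (0)
Last nonzero remainder: 8a − 32. Dividing through by 8 gives the monic gcd a − 4.
Cancel a − 4 from numerator and denominator to get the reduced form.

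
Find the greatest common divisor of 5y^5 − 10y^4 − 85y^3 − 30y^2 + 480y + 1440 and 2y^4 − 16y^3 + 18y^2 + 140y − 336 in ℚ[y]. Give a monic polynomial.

y^2 − y − 12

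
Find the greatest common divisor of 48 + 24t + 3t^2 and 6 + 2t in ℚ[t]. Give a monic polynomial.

Apply the Euclidean algorithm:
  3t^2 + 24t + 48 = ((3/2)t + 15/2)(2t + 6) + (3)
  2t + 6 = ((2/3)t + 2)(3) + (0)
The last nonzero remainder is the constant 3, so the polynomials are coprime and gcd = 1.

1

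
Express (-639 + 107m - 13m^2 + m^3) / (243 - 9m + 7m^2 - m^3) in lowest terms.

(-71 + 4m - m^2)/(27 + 2m + m^2)

Repeated division with remainder:
  m^3 - 13m^2 + 107m - 639 = (-1)(-m^3 + 7m^2 - 9m + 243) + (-6m^2 + 98m - 396)
  -m^3 + 7m^2 - 9m + 243 = ((1/6)m + 14/9)(-6m^2 + 98m - 396) + (-(859/9)m + 859)
  -6m^2 + 98m - 396 = ((54/859)m - 396/859)(-(859/9)m + 859) + (0)
Last nonzero remainder: -(859/9)m + 859. Dividing through by -859/9 gives the monic gcd m - 9.
Cancel m - 9 from numerator and denominator to get the reduced form.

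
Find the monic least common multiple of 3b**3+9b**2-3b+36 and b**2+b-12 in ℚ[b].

By polynomial division,
  3b**3+9b**2-3b+36 = (3b+6)(b**2+b-12) + (27b+108)
  b**2+b-12 = ((1/27)b-1/9)(27b+108) + (0)
Last nonzero remainder: 27b+108. Dividing through by 27 gives the monic gcd b+4.
Then lcm(f, g) = f·g / gcd(f, g); expanding and making the result monic gives the answer.

b**4-10b**2+15b-36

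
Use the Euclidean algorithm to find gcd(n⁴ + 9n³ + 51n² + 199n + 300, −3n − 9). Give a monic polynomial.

n + 3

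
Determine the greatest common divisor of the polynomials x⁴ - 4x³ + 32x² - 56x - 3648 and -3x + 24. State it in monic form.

Euclidean algorithm in ℚ[x]:
  x⁴ - 4x³ + 32x² - 56x - 3648 = (-(1/3)x³ - (4/3)x² - (64/3)x - 152)(-3x + 24) + (0)
Last nonzero remainder: -3x + 24. Dividing through by -3 gives the monic gcd x - 8.

x - 8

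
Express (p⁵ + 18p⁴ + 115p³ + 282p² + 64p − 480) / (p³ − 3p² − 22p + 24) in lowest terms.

(p³ + 15p² + 74p + 120)/(p − 6)

Repeated division with remainder:
  p⁵ + 18p⁴ + 115p³ + 282p² + 64p − 480 = (p² + 21p + 200)(p³ − 3p² − 22p + 24) + (1320p² + 3960p − 5280)
  p³ − 3p² − 22p + 24 = ((1/1320)p − 1/220)(1320p² + 3960p − 5280) + (0)
Last nonzero remainder: 1320p² + 3960p − 5280. Dividing through by 1320 gives the monic gcd p² + 3p − 4.
Cancel p² + 3p − 4 from numerator and denominator to get the reduced form.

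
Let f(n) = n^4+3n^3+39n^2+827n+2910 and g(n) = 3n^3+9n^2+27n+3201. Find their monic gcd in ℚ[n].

Euclidean algorithm in ℚ[n]:
  n^4+3n^3+39n^2+827n+2910 = ((1/3)n)(3n^3+9n^2+27n+3201) + (30n^2-240n+2910)
  3n^3+9n^2+27n+3201 = ((1/10)n+11/10)(30n^2-240n+2910) + (0)
Last nonzero remainder: 30n^2-240n+2910. Dividing through by 30 gives the monic gcd n^2-8n+97.

n^2-8n+97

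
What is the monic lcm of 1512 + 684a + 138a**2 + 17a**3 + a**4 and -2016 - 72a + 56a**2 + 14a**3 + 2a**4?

-6048 - 1224a + 132a**2 + 70a**3 + 13a**4 + a**5

Euclidean algorithm in ℚ[a]:
  a**4 + 17a**3 + 138a**2 + 684a + 1512 = (1/2)(2a**4 + 14a**3 + 56a**2 - 72a - 2016) + (10a**3 + 110a**2 + 720a + 2520)
  2a**4 + 14a**3 + 56a**2 - 72a - 2016 = ((1/5)a - 4/5)(10a**3 + 110a**2 + 720a + 2520) + (0)
Last nonzero remainder: 10a**3 + 110a**2 + 720a + 2520. Dividing through by 10 gives the monic gcd a**3 + 11a**2 + 72a + 252.
Then lcm(f, g) = f·g / gcd(f, g); expanding and making the result monic gives the answer.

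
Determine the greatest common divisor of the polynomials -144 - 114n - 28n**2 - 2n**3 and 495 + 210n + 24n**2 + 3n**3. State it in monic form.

3 + n

By polynomial division,
  -2n**3 - 28n**2 - 114n - 144 = (-2/3)(3n**3 + 24n**2 + 210n + 495) + (-12n**2 + 26n + 186)
  3n**3 + 24n**2 + 210n + 495 = (-(1/4)n - 61/24)(-12n**2 + 26n + 186) + ((3871/12)n + 3871/4)
  -12n**2 + 26n + 186 = (-(144/3871)n + 744/3871)((3871/12)n + 3871/4) + (0)
Last nonzero remainder: (3871/12)n + 3871/4. Dividing through by 3871/12 gives the monic gcd n + 3.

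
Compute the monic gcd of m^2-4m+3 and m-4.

By polynomial division,
  m^2-4m+3 = (m)(m-4) + (3)
  m-4 = ((1/3)m-4/3)(3) + (0)
The last nonzero remainder is the constant 3, so the polynomials are coprime and gcd = 1.

1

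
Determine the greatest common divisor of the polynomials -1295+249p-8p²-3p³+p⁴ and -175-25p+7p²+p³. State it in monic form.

-35+2p+p²

By polynomial division,
  p⁴-3p³-8p²+249p-1295 = (p-10)(p³+7p²-25p-175) + (87p²+174p-3045)
  p³+7p²-25p-175 = ((1/87)p+5/87)(87p²+174p-3045) + (0)
Last nonzero remainder: 87p²+174p-3045. Dividing through by 87 gives the monic gcd p²+2p-35.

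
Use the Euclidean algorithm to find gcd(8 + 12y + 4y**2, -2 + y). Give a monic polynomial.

1

Apply the Euclidean algorithm:
  4y**2 + 12y + 8 = (4y + 20)(y - 2) + (48)
  y - 2 = ((1/48)y - 1/24)(48) + (0)
The last nonzero remainder is the constant 48, so the polynomials are coprime and gcd = 1.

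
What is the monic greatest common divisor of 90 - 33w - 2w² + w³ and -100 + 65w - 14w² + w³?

-5 + w

By polynomial division,
  w³ - 2w² - 33w + 90 = (w³ - 14w² + 65w - 100) + (12w² - 98w + 190)
  w³ - 14w² + 65w - 100 = ((1/12)w - 35/72)(12w² - 98w + 190) + ((55/36)w - 275/36)
  12w² - 98w + 190 = ((432/55)w - 1368/55)((55/36)w - 275/36) + (0)
Last nonzero remainder: (55/36)w - 275/36. Dividing through by 55/36 gives the monic gcd w - 5.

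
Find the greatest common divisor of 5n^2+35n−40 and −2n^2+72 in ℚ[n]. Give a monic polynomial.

Repeated division with remainder:
  5n^2+35n−40 = (−5/2)(−2n^2+72) + (35n+140)
  −2n^2+72 = (−(2/35)n+8/35)(35n+140) + (40)
  35n+140 = ((7/8)n+7/2)(40) + (0)
The last nonzero remainder is the constant 40, so the polynomials are coprime and gcd = 1.

1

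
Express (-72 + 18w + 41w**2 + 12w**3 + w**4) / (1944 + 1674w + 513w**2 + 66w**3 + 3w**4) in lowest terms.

Apply the Euclidean algorithm:
  w**4 + 12w**3 + 41w**2 + 18w - 72 = (1/3)(3w**4 + 66w**3 + 513w**2 + 1674w + 1944) + (-10w**3 - 130w**2 - 540w - 720)
  3w**4 + 66w**3 + 513w**2 + 1674w + 1944 = (-(3/10)w - 27/10)(-10w**3 - 130w**2 - 540w - 720) + (0)
Last nonzero remainder: -10w**3 - 130w**2 - 540w - 720. Dividing through by -10 gives the monic gcd w**3 + 13w**2 + 54w + 72.
Cancel w**3 + 13w**2 + 54w + 72 from numerator and denominator to get the reduced form.

(-1 + w)/(27 + 3w)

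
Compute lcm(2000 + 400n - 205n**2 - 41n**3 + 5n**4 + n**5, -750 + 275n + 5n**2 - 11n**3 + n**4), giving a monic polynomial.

60000 - 10000n - 8550n**2 + 1425n**3 + 396n**4 - 66n**5 - 6n**6 + n**7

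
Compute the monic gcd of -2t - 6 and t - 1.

1

Apply the Euclidean algorithm:
  -2t - 6 = (-2)(t - 1) + (-8)
  t - 1 = (-(1/8)t + 1/8)(-8) + (0)
The last nonzero remainder is the constant -8, so the polynomials are coprime and gcd = 1.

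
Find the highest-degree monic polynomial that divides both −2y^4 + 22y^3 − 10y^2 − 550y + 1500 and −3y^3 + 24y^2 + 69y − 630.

Apply the Euclidean algorithm:
  −2y^4 + 22y^3 − 10y^2 − 550y + 1500 = ((2/3)y − 2)(−3y^3 + 24y^2 + 69y − 630) + (−8y^2 + 8y + 240)
  −3y^3 + 24y^2 + 69y − 630 = ((3/8)y − 21/8)(−8y^2 + 8y + 240) + (0)
Last nonzero remainder: −8y^2 + 8y + 240. Dividing through by −8 gives the monic gcd y^2 − y − 30.

y^2 − y − 30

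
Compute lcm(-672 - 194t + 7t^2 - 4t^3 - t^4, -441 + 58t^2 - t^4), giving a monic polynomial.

14112 - 2646t - 1415t^2 + 348t^3 - 26t^4 - 6t^5 + t^6

Repeated division with remainder:
  -t^4 - 4t^3 + 7t^2 - 194t - 672 = (-t^4 + 58t^2 - 441) + (-4t^3 - 51t^2 - 194t - 231)
  -t^4 + 58t^2 - 441 = ((1/4)t - 51/16)(-4t^3 - 51t^2 - 194t - 231) + (-(897/16)t^2 - (4485/8)t - 18837/16)
  -4t^3 - 51t^2 - 194t - 231 = ((64/897)t + 176/897)(-(897/16)t^2 - (4485/8)t - 18837/16) + (0)
Last nonzero remainder: -(897/16)t^2 - (4485/8)t - 18837/16. Dividing through by -897/16 gives the monic gcd t^2 + 10t + 21.
Then lcm(f, g) = f·g / gcd(f, g); expanding and making the result monic gives the answer.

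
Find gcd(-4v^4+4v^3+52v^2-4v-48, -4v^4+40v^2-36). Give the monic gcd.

v^3+3v^2-v-3

Apply the Euclidean algorithm:
  -4v^4+4v^3+52v^2-4v-48 = (-4v^4+40v^2-36) + (4v^3+12v^2-4v-12)
  -4v^4+40v^2-36 = (-v+3)(4v^3+12v^2-4v-12) + (0)
Last nonzero remainder: 4v^3+12v^2-4v-12. Dividing through by 4 gives the monic gcd v^3+3v^2-v-3.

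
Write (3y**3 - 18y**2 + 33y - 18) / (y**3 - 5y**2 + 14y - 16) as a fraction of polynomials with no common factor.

(3y**2 - 12y + 9)/(y**2 - 3y + 8)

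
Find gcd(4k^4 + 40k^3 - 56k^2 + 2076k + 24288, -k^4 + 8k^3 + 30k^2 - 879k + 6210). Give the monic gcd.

k^2 - 9k + 69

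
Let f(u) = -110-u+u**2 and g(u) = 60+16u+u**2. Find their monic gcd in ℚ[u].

10+u

By polynomial division,
  u**2-u-110 = (u**2+16u+60) + (-17u-170)
  u**2+16u+60 = (-(1/17)u-6/17)(-17u-170) + (0)
Last nonzero remainder: -17u-170. Dividing through by -17 gives the monic gcd u+10.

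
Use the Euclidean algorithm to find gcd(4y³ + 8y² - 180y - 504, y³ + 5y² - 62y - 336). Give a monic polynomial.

y + 6

Euclidean algorithm in ℚ[y]:
  4y³ + 8y² - 180y - 504 = (4)(y³ + 5y² - 62y - 336) + (-12y² + 68y + 840)
  y³ + 5y² - 62y - 336 = (-(1/12)y - 8/9)(-12y² + 68y + 840) + ((616/9)y + 1232/3)
  -12y² + 68y + 840 = (-(27/154)y + 45/22)((616/9)y + 1232/3) + (0)
Last nonzero remainder: (616/9)y + 1232/3. Dividing through by 616/9 gives the monic gcd y + 6.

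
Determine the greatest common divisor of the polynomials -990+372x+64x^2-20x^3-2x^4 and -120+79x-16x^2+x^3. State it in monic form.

By polynomial division,
  -2x^4-20x^3+64x^2+372x-990 = (-2x-52)(x^3-16x^2+79x-120) + (-610x^2+4240x-7230)
  x^3-16x^2+79x-120 = (-(1/610)x+276/18605)(-610x^2+4240x-7230) + ((15808/3721)x-47424/3721)
  -610x^2+4240x-7230 = (-(1134905/7904)x+4483805/7904)((15808/3721)x-47424/3721) + (0)
Last nonzero remainder: (15808/3721)x-47424/3721. Dividing through by 15808/3721 gives the monic gcd x-3.

-3+x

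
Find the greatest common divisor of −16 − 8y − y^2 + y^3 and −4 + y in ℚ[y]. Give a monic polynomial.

−4 + y

Euclidean algorithm in ℚ[y]:
  y^3 − y^2 − 8y − 16 = (y^2 + 3y + 4)(y − 4) + (0)
The last nonzero remainder y − 4 is already monic.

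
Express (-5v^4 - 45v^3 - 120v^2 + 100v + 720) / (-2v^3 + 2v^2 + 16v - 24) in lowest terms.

(5v^3 + 55v^2 + 230v + 360)/(2v^2 + 2v - 12)

Repeated division with remainder:
  -5v^4 - 45v^3 - 120v^2 + 100v + 720 = ((5/2)v + 25)(-2v^3 + 2v^2 + 16v - 24) + (-210v^2 - 240v + 1320)
  -2v^3 + 2v^2 + 16v - 24 = ((1/105)v - 1/49)(-210v^2 - 240v + 1320) + (-(72/49)v + 144/49)
  -210v^2 - 240v + 1320 = ((1715/12)v + 2695/6)(-(72/49)v + 144/49) + (0)
Last nonzero remainder: -(72/49)v + 144/49. Dividing through by -72/49 gives the monic gcd v - 2.
Cancel v - 2 from numerator and denominator to get the reduced form.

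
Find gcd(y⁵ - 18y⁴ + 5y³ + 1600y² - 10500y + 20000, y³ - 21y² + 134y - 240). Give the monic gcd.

y² - 18y + 80

Apply the Euclidean algorithm:
  y⁵ - 18y⁴ + 5y³ + 1600y² - 10500y + 20000 = (y² + 3y - 66)(y³ - 21y² + 134y - 240) + (52y² - 936y + 4160)
  y³ - 21y² + 134y - 240 = ((1/52)y - 3/52)(52y² - 936y + 4160) + (0)
Last nonzero remainder: 52y² - 936y + 4160. Dividing through by 52 gives the monic gcd y² - 18y + 80.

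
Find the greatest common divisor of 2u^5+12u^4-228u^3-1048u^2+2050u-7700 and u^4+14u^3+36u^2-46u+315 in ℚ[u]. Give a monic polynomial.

u^3+5u^2-9u+35

Repeated division with remainder:
  2u^5+12u^4-228u^3-1048u^2+2050u-7700 = (2u-16)(u^4+14u^3+36u^2-46u+315) + (-76u^3-380u^2+684u-2660)
  u^4+14u^3+36u^2-46u+315 = (-(1/76)u-9/76)(-76u^3-380u^2+684u-2660) + (0)
Last nonzero remainder: -76u^3-380u^2+684u-2660. Dividing through by -76 gives the monic gcd u^3+5u^2-9u+35.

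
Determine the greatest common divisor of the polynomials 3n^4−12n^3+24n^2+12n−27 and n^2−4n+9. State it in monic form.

n^2−4n+9

By polynomial division,
  3n^4−12n^3+24n^2+12n−27 = (3n^2−3)(n^2−4n+9) + (0)
The last nonzero remainder n^2−4n+9 is already monic.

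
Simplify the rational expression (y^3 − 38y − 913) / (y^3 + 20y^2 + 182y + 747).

(y − 11)/(y + 9)

Euclidean algorithm in ℚ[y]:
  y^3 − 38y − 913 = (y^3 + 20y^2 + 182y + 747) + (−20y^2 − 220y − 1660)
  y^3 + 20y^2 + 182y + 747 = (−(1/20)y − 9/20)(−20y^2 − 220y − 1660) + (0)
Last nonzero remainder: −20y^2 − 220y − 1660. Dividing through by −20 gives the monic gcd y^2 + 11y + 83.
Cancel y^2 + 11y + 83 from numerator and denominator to get the reduced form.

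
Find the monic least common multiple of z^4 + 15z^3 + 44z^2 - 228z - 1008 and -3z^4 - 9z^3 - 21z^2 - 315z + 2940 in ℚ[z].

z^6 + 15z^5 + 79z^4 + 297z^3 + 532z^2 - 7980z - 35280

Euclidean algorithm in ℚ[z]:
  z^4 + 15z^3 + 44z^2 - 228z - 1008 = (-1/3)(-3z^4 - 9z^3 - 21z^2 - 315z + 2940) + (12z^3 + 37z^2 - 333z - 28)
  -3z^4 - 9z^3 - 21z^2 - 315z + 2940 = (-(1/4)z + 1/48)(12z^3 + 37z^2 - 333z - 28) + (-(5041/48)z^2 - (5041/16)z + 35287/12)
  12z^3 + 37z^2 - 333z - 28 = (-(576/5041)z - 48/5041)(-(5041/48)z^2 - (5041/16)z + 35287/12) + (0)
Last nonzero remainder: -(5041/48)z^2 - (5041/16)z + 35287/12. Dividing through by -5041/48 gives the monic gcd z^2 + 3z - 28.
Then lcm(f, g) = f·g / gcd(f, g); expanding and making the result monic gives the answer.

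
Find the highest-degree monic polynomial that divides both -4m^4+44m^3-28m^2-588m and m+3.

m+3

Apply the Euclidean algorithm:
  -4m^4+44m^3-28m^2-588m = (-4m^3+56m^2-196m)(m+3) + (0)
The last nonzero remainder m+3 is already monic.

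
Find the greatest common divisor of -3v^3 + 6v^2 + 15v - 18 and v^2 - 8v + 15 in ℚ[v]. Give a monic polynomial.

v - 3

Euclidean algorithm in ℚ[v]:
  -3v^3 + 6v^2 + 15v - 18 = (-3v - 18)(v^2 - 8v + 15) + (-84v + 252)
  v^2 - 8v + 15 = (-(1/84)v + 5/84)(-84v + 252) + (0)
Last nonzero remainder: -84v + 252. Dividing through by -84 gives the monic gcd v - 3.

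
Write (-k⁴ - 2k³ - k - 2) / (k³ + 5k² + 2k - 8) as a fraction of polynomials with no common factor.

(-k³ - 1)/(k² + 3k - 4)

Repeated division with remainder:
  -k⁴ - 2k³ - k - 2 = (-k + 3)(k³ + 5k² + 2k - 8) + (-13k² - 15k + 22)
  k³ + 5k² + 2k - 8 = (-(1/13)k - 50/169)(-13k² - 15k + 22) + (-(126/169)k - 252/169)
  -13k² - 15k + 22 = ((2197/126)k - 1859/126)(-(126/169)k - 252/169) + (0)
Last nonzero remainder: -(126/169)k - 252/169. Dividing through by -126/169 gives the monic gcd k + 2.
Cancel k + 2 from numerator and denominator to get the reduced form.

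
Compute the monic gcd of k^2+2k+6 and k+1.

1

By polynomial division,
  k^2+2k+6 = (k+1)(k+1) + (5)
  k+1 = ((1/5)k+1/5)(5) + (0)
The last nonzero remainder is the constant 5, so the polynomials are coprime and gcd = 1.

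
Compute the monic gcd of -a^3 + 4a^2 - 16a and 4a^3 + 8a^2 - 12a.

a

Apply the Euclidean algorithm:
  -a^3 + 4a^2 - 16a = (-1/4)(4a^3 + 8a^2 - 12a) + (6a^2 - 19a)
  4a^3 + 8a^2 - 12a = ((2/3)a + 31/9)(6a^2 - 19a) + ((481/9)a)
  6a^2 - 19a = ((54/481)a - 171/481)((481/9)a) + (0)
Last nonzero remainder: (481/9)a. Dividing through by 481/9 gives the monic gcd a.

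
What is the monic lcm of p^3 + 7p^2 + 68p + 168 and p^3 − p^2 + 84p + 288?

p^5 + 3p^4 + 136p^3 + 568p^2 + 5856p + 16128

Euclidean algorithm in ℚ[p]:
  p^3 + 7p^2 + 68p + 168 = (p^3 − p^2 + 84p + 288) + (8p^2 − 16p − 120)
  p^3 − p^2 + 84p + 288 = ((1/8)p + 1/8)(8p^2 − 16p − 120) + (101p + 303)
  8p^2 − 16p − 120 = ((8/101)p − 40/101)(101p + 303) + (0)
Last nonzero remainder: 101p + 303. Dividing through by 101 gives the monic gcd p + 3.
Then lcm(f, g) = f·g / gcd(f, g); expanding and making the result monic gives the answer.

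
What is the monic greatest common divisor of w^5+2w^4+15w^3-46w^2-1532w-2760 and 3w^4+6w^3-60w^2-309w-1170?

Euclidean algorithm in ℚ[w]:
  w^5+2w^4+15w^3-46w^2-1532w-2760 = ((1/3)w)(3w^4+6w^3-60w^2-309w-1170) + (35w^3+57w^2-1142w-2760)
  3w^4+6w^3-60w^2-309w-1170 = ((3/35)w+39/1225)(35w^3+57w^2-1142w-2760) + ((44187/1225)w^2-(44187/1225)w-265122/245)
  35w^3+57w^2-1142w-2760 = ((42875/44187)w+112700/44187)((44187/1225)w^2-(44187/1225)w-265122/245) + (0)
Last nonzero remainder: (44187/1225)w^2-(44187/1225)w-265122/245. Dividing through by 44187/1225 gives the monic gcd w^2-w-30.

w^2-w-30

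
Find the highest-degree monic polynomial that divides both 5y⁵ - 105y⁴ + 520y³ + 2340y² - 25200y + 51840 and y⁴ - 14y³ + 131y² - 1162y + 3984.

Euclidean algorithm in ℚ[y]:
  5y⁵ - 105y⁴ + 520y³ + 2340y² - 25200y + 51840 = (5y - 35)(y⁴ - 14y³ + 131y² - 1162y + 3984) + (-625y³ + 12735y² - 85790y + 191280)
  y⁴ - 14y³ + 131y² - 1162y + 3984 = (-(1/625)y - 797/78125)(-625y³ + 12735y² - 85790y + 191280) + ((1932084/15625)y² - (27049176/15625)y + 92740032/15625)
  -625y³ + 12735y² - 85790y + 191280 = (-(9765625/1932084)y + 62265625/1932084)((1932084/15625)y² - (27049176/15625)y + 92740032/15625) + (0)
Last nonzero remainder: (1932084/15625)y² - (27049176/15625)y + 92740032/15625. Dividing through by 1932084/15625 gives the monic gcd y² - 14y + 48.

y² - 14y + 48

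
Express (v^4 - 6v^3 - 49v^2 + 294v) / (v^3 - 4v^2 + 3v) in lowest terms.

Euclidean algorithm in ℚ[v]:
  v^4 - 6v^3 - 49v^2 + 294v = (v - 2)(v^3 - 4v^2 + 3v) + (-60v^2 + 300v)
  v^3 - 4v^2 + 3v = (-(1/60)v - 1/60)(-60v^2 + 300v) + (8v)
  -60v^2 + 300v = (-(15/2)v + 75/2)(8v) + (0)
Last nonzero remainder: 8v. Dividing through by 8 gives the monic gcd v.
Cancel v from numerator and denominator to get the reduced form.

(v^3 - 6v^2 - 49v + 294)/(v^2 - 4v + 3)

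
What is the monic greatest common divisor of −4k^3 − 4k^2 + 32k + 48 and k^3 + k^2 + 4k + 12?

k + 2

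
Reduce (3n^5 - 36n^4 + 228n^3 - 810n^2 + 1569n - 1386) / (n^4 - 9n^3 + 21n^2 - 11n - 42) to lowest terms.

Apply the Euclidean algorithm:
  3n^5 - 36n^4 + 228n^3 - 810n^2 + 1569n - 1386 = (3n - 9)(n^4 - 9n^3 + 21n^2 - 11n - 42) + (84n^3 - 588n^2 + 1596n - 1764)
  n^4 - 9n^3 + 21n^2 - 11n - 42 = ((1/84)n - 1/42)(84n^3 - 588n^2 + 1596n - 1764) + (-12n^2 + 48n - 84)
  84n^3 - 588n^2 + 1596n - 1764 = (-7n + 21)(-12n^2 + 48n - 84) + (0)
Last nonzero remainder: -12n^2 + 48n - 84. Dividing through by -12 gives the monic gcd n^2 - 4n + 7.
Cancel n^2 - 4n + 7 from numerator and denominator to get the reduced form.

(3n^3 - 24n^2 + 111n - 198)/(n^2 - 5n - 6)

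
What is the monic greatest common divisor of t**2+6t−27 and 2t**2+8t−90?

t+9

By polynomial division,
  t**2+6t−27 = (1/2)(2t**2+8t−90) + (2t+18)
  2t**2+8t−90 = (t−5)(2t+18) + (0)
Last nonzero remainder: 2t+18. Dividing through by 2 gives the monic gcd t+9.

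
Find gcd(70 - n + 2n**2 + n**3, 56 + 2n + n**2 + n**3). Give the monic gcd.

Euclidean algorithm in ℚ[n]:
  n**3 + 2n**2 - n + 70 = (n**3 + n**2 + 2n + 56) + (n**2 - 3n + 14)
  n**3 + n**2 + 2n + 56 = (n + 4)(n**2 - 3n + 14) + (0)
The last nonzero remainder n**2 - 3n + 14 is already monic.

14 - 3n + n**2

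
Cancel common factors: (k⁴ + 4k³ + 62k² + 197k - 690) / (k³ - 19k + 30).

Euclidean algorithm in ℚ[k]:
  k⁴ + 4k³ + 62k² + 197k - 690 = (k + 4)(k³ - 19k + 30) + (81k² + 243k - 810)
  k³ - 19k + 30 = ((1/81)k - 1/27)(81k² + 243k - 810) + (0)
Last nonzero remainder: 81k² + 243k - 810. Dividing through by 81 gives the monic gcd k² + 3k - 10.
Cancel k² + 3k - 10 from numerator and denominator to get the reduced form.

(k² + k + 69)/(k - 3)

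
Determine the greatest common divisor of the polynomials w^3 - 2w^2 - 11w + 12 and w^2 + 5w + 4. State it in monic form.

1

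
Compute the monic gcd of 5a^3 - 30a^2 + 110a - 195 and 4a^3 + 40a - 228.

a - 3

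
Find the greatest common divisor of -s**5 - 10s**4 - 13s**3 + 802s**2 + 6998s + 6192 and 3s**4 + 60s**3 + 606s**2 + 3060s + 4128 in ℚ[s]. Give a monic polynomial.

Euclidean algorithm in ℚ[s]:
  -s**5 - 10s**4 - 13s**3 + 802s**2 + 6998s + 6192 = (-(1/3)s + 10/3)(3s**4 + 60s**3 + 606s**2 + 3060s + 4128) + (-11s**3 - 198s**2 - 1826s - 7568)
  3s**4 + 60s**3 + 606s**2 + 3060s + 4128 = (-(3/11)s - 6/11)(-11s**3 - 198s**2 - 1826s - 7568) + (0)
Last nonzero remainder: -11s**3 - 198s**2 - 1826s - 7568. Dividing through by -11 gives the monic gcd s**3 + 18s**2 + 166s + 688.

s**3 + 18s**2 + 166s + 688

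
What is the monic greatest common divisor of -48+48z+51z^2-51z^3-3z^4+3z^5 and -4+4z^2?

Apply the Euclidean algorithm:
  3z^5-3z^4-51z^3+51z^2+48z-48 = ((3/4)z^3-(3/4)z^2-12z+12)(4z^2-4) + (0)
Last nonzero remainder: 4z^2-4. Dividing through by 4 gives the monic gcd z^2-1.

-1+z^2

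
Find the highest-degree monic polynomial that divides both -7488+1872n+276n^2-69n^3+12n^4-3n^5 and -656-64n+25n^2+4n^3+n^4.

-16+n^2

Repeated division with remainder:
  -3n^5+12n^4-69n^3+276n^2+1872n-7488 = (-3n+24)(n^4+4n^3+25n^2-64n-656) + (-90n^3-516n^2+1440n+8256)
  n^4+4n^3+25n^2-64n-656 = (-(1/90)n+13/675)(-90n^3-516n^2+1440n+8256) + ((11461/225)n^2-183376/225)
  -90n^3-516n^2+1440n+8256 = (-(20250/11461)n-116100/11461)((11461/225)n^2-183376/225) + (0)
Last nonzero remainder: (11461/225)n^2-183376/225. Dividing through by 11461/225 gives the monic gcd n^2-16.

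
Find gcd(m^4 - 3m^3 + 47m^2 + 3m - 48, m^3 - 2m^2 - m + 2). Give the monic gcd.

Euclidean algorithm in ℚ[m]:
  m^4 - 3m^3 + 47m^2 + 3m - 48 = (m - 1)(m^3 - 2m^2 - m + 2) + (46m^2 - 46)
  m^3 - 2m^2 - m + 2 = ((1/46)m - 1/23)(46m^2 - 46) + (0)
Last nonzero remainder: 46m^2 - 46. Dividing through by 46 gives the monic gcd m^2 - 1.

m^2 - 1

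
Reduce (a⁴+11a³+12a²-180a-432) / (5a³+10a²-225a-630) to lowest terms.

Euclidean algorithm in ℚ[a]:
  a⁴+11a³+12a²-180a-432 = ((1/5)a+9/5)(5a³+10a²-225a-630) + (39a²+351a+702)
  5a³+10a²-225a-630 = ((5/39)a-35/39)(39a²+351a+702) + (0)
Last nonzero remainder: 39a²+351a+702. Dividing through by 39 gives the monic gcd a²+9a+18.
Cancel a²+9a+18 from numerator and denominator to get the reduced form.

(a²+2a-24)/(5a-35)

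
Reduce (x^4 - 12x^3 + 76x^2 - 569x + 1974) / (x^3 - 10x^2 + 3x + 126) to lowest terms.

Repeated division with remainder:
  x^4 - 12x^3 + 76x^2 - 569x + 1974 = (x - 2)(x^3 - 10x^2 + 3x + 126) + (53x^2 - 689x + 2226)
  x^3 - 10x^2 + 3x + 126 = ((1/53)x + 3/53)(53x^2 - 689x + 2226) + (0)
Last nonzero remainder: 53x^2 - 689x + 2226. Dividing through by 53 gives the monic gcd x^2 - 13x + 42.
Cancel x^2 - 13x + 42 from numerator and denominator to get the reduced form.

(x^2 + x + 47)/(x + 3)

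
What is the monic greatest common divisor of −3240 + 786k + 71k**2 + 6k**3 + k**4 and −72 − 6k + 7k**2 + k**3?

−3 + k

Apply the Euclidean algorithm:
  k**4 + 6k**3 + 71k**2 + 786k − 3240 = (k − 1)(k**3 + 7k**2 − 6k − 72) + (84k**2 + 852k − 3312)
  k**3 + 7k**2 − 6k − 72 = ((1/84)k − 11/294)(84k**2 + 852k − 3312) + ((3200/49)k − 9600/49)
  84k**2 + 852k − 3312 = ((1029/800)k + 3381/200)((3200/49)k − 9600/49) + (0)
Last nonzero remainder: (3200/49)k − 9600/49. Dividing through by 3200/49 gives the monic gcd k − 3.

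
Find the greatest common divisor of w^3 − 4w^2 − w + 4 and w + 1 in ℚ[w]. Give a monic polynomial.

w + 1

Euclidean algorithm in ℚ[w]:
  w^3 − 4w^2 − w + 4 = (w^2 − 5w + 4)(w + 1) + (0)
The last nonzero remainder w + 1 is already monic.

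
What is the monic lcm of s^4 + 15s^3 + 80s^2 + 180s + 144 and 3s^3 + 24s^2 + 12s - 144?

Euclidean algorithm in ℚ[s]:
  s^4 + 15s^3 + 80s^2 + 180s + 144 = ((1/3)s + 7/3)(3s^3 + 24s^2 + 12s - 144) + (20s^2 + 200s + 480)
  3s^3 + 24s^2 + 12s - 144 = ((3/20)s - 3/10)(20s^2 + 200s + 480) + (0)
Last nonzero remainder: 20s^2 + 200s + 480. Dividing through by 20 gives the monic gcd s^2 + 10s + 24.
Then lcm(f, g) = f·g / gcd(f, g); expanding and making the result monic gives the answer.

s^5 + 13s^4 + 50s^3 + 20s^2 - 216s - 288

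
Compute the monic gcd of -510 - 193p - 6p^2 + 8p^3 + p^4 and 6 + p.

Euclidean algorithm in ℚ[p]:
  p^4 + 8p^3 - 6p^2 - 193p - 510 = (p^3 + 2p^2 - 18p - 85)(p + 6) + (0)
The last nonzero remainder p + 6 is already monic.

6 + p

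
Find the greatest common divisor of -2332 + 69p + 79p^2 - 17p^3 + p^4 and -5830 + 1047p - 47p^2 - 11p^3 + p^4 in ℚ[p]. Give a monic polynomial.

Apply the Euclidean algorithm:
  p^4 - 17p^3 + 79p^2 + 69p - 2332 = (p^4 - 11p^3 - 47p^2 + 1047p - 5830) + (-6p^3 + 126p^2 - 978p + 3498)
  p^4 - 11p^3 - 47p^2 + 1047p - 5830 = (-(1/6)p - 5/3)(-6p^3 + 126p^2 - 978p + 3498) + (0)
Last nonzero remainder: -6p^3 + 126p^2 - 978p + 3498. Dividing through by -6 gives the monic gcd p^3 - 21p^2 + 163p - 583.

-583 + 163p - 21p^2 + p^3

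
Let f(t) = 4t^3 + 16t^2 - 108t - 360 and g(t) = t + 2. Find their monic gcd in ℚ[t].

Apply the Euclidean algorithm:
  4t^3 + 16t^2 - 108t - 360 = (4t^2 + 8t - 124)(t + 2) + (-112)
  t + 2 = (-(1/112)t - 1/56)(-112) + (0)
The last nonzero remainder is the constant -112, so the polynomials are coprime and gcd = 1.

1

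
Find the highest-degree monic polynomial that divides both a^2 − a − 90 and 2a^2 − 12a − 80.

a − 10

Apply the Euclidean algorithm:
  a^2 − a − 90 = (1/2)(2a^2 − 12a − 80) + (5a − 50)
  2a^2 − 12a − 80 = ((2/5)a + 8/5)(5a − 50) + (0)
Last nonzero remainder: 5a − 50. Dividing through by 5 gives the monic gcd a − 10.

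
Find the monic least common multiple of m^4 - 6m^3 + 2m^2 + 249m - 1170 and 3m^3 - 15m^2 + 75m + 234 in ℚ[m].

m^5 - 4m^4 - 10m^3 + 253m^2 - 672m - 2340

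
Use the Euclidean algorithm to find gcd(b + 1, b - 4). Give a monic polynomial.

1

By polynomial division,
  b + 1 = (b - 4) + (5)
  b - 4 = ((1/5)b - 4/5)(5) + (0)
The last nonzero remainder is the constant 5, so the polynomials are coprime and gcd = 1.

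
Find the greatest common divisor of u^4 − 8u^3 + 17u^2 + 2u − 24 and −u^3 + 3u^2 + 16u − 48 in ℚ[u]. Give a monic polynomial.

Apply the Euclidean algorithm:
  u^4 − 8u^3 + 17u^2 + 2u − 24 = (−u + 5)(−u^3 + 3u^2 + 16u − 48) + (18u^2 − 126u + 216)
  −u^3 + 3u^2 + 16u − 48 = (−(1/18)u − 2/9)(18u^2 − 126u + 216) + (0)
Last nonzero remainder: 18u^2 − 126u + 216. Dividing through by 18 gives the monic gcd u^2 − 7u + 12.

u^2 − 7u + 12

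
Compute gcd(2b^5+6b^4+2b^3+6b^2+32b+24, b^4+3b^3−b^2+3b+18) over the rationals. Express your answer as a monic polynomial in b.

Euclidean algorithm in ℚ[b]:
  2b^5+6b^4+2b^3+6b^2+32b+24 = (2b)(b^4+3b^3−b^2+3b+18) + (4b^3−4b+24)
  b^4+3b^3−b^2+3b+18 = ((1/4)b+3/4)(4b^3−4b+24) + (0)
Last nonzero remainder: 4b^3−4b+24. Dividing through by 4 gives the monic gcd b^3−b+6.

b^3−b+6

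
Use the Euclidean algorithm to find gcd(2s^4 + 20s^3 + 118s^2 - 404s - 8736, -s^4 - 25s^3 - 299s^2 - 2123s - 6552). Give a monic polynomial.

Apply the Euclidean algorithm:
  2s^4 + 20s^3 + 118s^2 - 404s - 8736 = (-2)(-s^4 - 25s^3 - 299s^2 - 2123s - 6552) + (-30s^3 - 480s^2 - 4650s - 21840)
  -s^4 - 25s^3 - 299s^2 - 2123s - 6552 = ((1/30)s + 3/10)(-30s^3 - 480s^2 - 4650s - 21840) + (0)
Last nonzero remainder: -30s^3 - 480s^2 - 4650s - 21840. Dividing through by -30 gives the monic gcd s^3 + 16s^2 + 155s + 728.

s^3 + 16s^2 + 155s + 728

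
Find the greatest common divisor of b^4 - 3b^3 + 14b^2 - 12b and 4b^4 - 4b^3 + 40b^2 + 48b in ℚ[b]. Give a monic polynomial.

b^3 - 2b^2 + 12b

Apply the Euclidean algorithm:
  b^4 - 3b^3 + 14b^2 - 12b = (1/4)(4b^4 - 4b^3 + 40b^2 + 48b) + (-2b^3 + 4b^2 - 24b)
  4b^4 - 4b^3 + 40b^2 + 48b = (-2b - 2)(-2b^3 + 4b^2 - 24b) + (0)
Last nonzero remainder: -2b^3 + 4b^2 - 24b. Dividing through by -2 gives the monic gcd b^3 - 2b^2 + 12b.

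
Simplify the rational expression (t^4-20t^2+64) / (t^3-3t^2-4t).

(t^3+4t^2-4t-16)/(t^2+t)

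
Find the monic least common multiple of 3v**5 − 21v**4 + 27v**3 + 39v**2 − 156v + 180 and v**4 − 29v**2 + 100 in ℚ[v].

v**6 − 2v**5 − 26v**4 + 58v**3 + 13v**2 − 200v + 300

Apply the Euclidean algorithm:
  3v**5 − 21v**4 + 27v**3 + 39v**2 − 156v + 180 = (3v − 21)(v**4 − 29v**2 + 100) + (114v**3 − 570v**2 − 456v + 2280)
  v**4 − 29v**2 + 100 = ((1/114)v + 5/114)(114v**3 − 570v**2 − 456v + 2280) + (0)
Last nonzero remainder: 114v**3 − 570v**2 − 456v + 2280. Dividing through by 114 gives the monic gcd v**3 − 5v**2 − 4v + 20.
Then lcm(f, g) = f·g / gcd(f, g); expanding and making the result monic gives the answer.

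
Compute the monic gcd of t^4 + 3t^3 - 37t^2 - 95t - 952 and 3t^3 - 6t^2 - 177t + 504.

t^2 + t - 56

By polynomial division,
  t^4 + 3t^3 - 37t^2 - 95t - 952 = ((1/3)t + 5/3)(3t^3 - 6t^2 - 177t + 504) + (32t^2 + 32t - 1792)
  3t^3 - 6t^2 - 177t + 504 = ((3/32)t - 9/32)(32t^2 + 32t - 1792) + (0)
Last nonzero remainder: 32t^2 + 32t - 1792. Dividing through by 32 gives the monic gcd t^2 + t - 56.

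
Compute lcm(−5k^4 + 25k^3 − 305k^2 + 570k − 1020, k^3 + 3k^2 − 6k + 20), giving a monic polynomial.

k^5 + 36k^3 + 191k^2 − 366k + 1020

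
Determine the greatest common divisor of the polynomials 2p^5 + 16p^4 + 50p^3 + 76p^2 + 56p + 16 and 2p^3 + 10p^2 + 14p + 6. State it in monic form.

p^2 + 2p + 1

Euclidean algorithm in ℚ[p]:
  2p^5 + 16p^4 + 50p^3 + 76p^2 + 56p + 16 = (p^2 + 3p + 3)(2p^3 + 10p^2 + 14p + 6) + (-2p^2 - 4p - 2)
  2p^3 + 10p^2 + 14p + 6 = (-p - 3)(-2p^2 - 4p - 2) + (0)
Last nonzero remainder: -2p^2 - 4p - 2. Dividing through by -2 gives the monic gcd p^2 + 2p + 1.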